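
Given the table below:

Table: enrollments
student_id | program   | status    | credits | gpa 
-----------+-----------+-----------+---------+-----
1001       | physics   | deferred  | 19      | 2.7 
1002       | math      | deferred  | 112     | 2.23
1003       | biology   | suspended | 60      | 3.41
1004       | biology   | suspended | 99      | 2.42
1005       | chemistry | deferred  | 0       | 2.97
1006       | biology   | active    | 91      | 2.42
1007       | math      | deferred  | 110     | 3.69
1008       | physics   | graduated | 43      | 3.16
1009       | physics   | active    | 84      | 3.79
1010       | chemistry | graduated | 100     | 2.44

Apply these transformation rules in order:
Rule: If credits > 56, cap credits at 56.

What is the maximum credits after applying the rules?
56

Step 1: Original maximum credits = 112
Step 2: Apply cap at 56
Step 3: 7 records had credits > 56 and were capped
Step 4: Maximum after transformation = 56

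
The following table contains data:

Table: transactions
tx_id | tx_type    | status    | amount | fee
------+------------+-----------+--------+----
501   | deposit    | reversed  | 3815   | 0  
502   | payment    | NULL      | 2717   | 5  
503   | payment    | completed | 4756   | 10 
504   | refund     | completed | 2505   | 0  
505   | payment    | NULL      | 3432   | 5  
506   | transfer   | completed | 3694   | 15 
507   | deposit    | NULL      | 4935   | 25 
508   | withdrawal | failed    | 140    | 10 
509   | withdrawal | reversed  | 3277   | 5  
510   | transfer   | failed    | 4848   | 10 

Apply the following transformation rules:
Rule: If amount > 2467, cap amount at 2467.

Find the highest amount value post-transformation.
2467

Step 1: Original maximum amount = 4935
Step 2: Apply cap at 2467
Step 3: 9 records had amount > 2467 and were capped
Step 4: Maximum after transformation = 2467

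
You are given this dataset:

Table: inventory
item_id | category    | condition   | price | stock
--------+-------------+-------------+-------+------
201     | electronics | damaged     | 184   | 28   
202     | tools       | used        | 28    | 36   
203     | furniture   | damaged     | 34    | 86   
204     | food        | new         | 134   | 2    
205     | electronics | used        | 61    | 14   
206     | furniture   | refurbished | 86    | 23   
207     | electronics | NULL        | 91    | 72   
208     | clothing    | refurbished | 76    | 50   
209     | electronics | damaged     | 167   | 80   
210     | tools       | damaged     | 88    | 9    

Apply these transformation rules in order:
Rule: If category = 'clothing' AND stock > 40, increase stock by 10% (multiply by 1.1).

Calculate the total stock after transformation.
405.0

Step 1: Find records where category = 'clothing' AND stock > 40
Step 2: 1 records match, summing to 50
Step 3: After multiplier: 50 × 1.1 = 55.0
Step 4: Unaffected records sum: 350
Step 5: Final sum = 55.0 + 350 = 405.0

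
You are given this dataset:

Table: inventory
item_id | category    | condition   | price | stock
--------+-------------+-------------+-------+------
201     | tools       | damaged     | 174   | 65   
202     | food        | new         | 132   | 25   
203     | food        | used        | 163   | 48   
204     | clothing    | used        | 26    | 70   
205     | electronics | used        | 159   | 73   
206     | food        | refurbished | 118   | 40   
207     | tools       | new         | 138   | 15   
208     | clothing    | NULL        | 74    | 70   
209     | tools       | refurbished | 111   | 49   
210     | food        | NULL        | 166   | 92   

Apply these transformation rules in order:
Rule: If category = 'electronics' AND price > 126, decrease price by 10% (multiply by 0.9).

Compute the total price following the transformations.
1245.1

Step 1: Find records where category = 'electronics' AND price > 126
Step 2: 1 records match, summing to 159
Step 3: After multiplier: 159 × 0.9 = 143.1
Step 4: Unaffected records sum: 1102
Step 5: Final sum = 143.1 + 1102 = 1245.1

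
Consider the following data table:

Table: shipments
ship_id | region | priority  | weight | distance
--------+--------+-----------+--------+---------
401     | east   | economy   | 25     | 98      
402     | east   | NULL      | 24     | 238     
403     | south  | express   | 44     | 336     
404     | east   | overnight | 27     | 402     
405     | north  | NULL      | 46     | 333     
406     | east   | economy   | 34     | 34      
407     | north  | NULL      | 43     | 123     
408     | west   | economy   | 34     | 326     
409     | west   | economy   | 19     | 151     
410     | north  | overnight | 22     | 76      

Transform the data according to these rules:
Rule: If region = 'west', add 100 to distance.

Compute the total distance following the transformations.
2317

Step 1: Count records where region = 'west': 2
Step 2: Total bonus added: 2 × 100 = 200
Step 3: Original sum of distance: 2117
Step 4: Final sum = 2117 + 200 = 2317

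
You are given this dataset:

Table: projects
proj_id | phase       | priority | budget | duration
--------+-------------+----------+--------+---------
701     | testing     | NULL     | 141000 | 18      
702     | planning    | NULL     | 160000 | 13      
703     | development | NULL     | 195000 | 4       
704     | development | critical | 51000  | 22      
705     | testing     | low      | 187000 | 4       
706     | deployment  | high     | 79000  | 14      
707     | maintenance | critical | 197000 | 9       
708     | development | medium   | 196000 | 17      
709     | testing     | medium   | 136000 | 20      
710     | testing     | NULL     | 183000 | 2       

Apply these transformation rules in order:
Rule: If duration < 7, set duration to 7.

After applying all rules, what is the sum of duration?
134

Step 1: 3 records have duration < 7
Step 2: These records originally summed to 10
Step 3: After setting to minimum: 3 × 7 = 21
Step 4: Unaffected records sum: 113
Step 5: Final sum = 21 + 113 = 134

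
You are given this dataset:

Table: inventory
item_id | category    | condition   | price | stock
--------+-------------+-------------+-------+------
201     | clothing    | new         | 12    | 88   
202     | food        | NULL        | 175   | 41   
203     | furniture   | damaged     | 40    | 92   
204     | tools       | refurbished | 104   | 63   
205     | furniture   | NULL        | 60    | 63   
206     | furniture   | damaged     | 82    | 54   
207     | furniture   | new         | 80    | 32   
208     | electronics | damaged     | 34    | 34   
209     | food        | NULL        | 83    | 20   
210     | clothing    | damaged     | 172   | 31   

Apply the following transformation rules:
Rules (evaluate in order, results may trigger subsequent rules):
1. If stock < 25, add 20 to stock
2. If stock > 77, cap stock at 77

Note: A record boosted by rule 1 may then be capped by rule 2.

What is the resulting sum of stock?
512

Step 1: Apply rule 1 to records with stock < 25
  - 1 records get bonus of 20
  - Of these, 0 records then exceed 77 and get capped
Step 2: Apply rule 2 to records with stock > 77
  - 2 records (original) are capped
Step 3: Calculate final sum = 512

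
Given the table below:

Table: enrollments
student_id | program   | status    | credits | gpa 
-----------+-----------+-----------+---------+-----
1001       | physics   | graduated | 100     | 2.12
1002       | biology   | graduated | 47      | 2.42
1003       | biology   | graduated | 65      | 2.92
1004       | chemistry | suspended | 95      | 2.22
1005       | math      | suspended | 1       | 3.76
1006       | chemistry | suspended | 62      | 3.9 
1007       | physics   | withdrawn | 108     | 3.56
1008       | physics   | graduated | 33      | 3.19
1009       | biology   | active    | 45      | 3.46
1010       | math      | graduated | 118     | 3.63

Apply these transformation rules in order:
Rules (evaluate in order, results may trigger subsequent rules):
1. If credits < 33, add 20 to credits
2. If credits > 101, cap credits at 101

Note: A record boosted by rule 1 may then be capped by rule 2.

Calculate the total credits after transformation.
670

Step 1: Apply rule 1 to records with credits < 33
  - 1 records get bonus of 20
  - Of these, 0 records then exceed 101 and get capped
Step 2: Apply rule 2 to records with credits > 101
  - 2 records (original) are capped
Step 3: Calculate final sum = 670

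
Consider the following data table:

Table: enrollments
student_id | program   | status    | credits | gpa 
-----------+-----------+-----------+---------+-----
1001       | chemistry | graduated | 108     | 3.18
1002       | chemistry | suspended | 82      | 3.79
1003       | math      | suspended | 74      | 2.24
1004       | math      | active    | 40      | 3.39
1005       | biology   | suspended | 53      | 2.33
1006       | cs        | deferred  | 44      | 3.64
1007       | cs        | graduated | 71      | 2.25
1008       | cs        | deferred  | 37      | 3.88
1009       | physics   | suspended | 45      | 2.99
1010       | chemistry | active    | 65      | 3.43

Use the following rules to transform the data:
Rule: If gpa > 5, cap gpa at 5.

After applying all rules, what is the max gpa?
3.88

Step 1: Original maximum gpa = 3.88
Step 2: Check cap of 5 against maximum
Step 3: No records exceed the cap (max 3.88 <= cap 5), so no capping applies
Step 4: Maximum after transformation = 3.88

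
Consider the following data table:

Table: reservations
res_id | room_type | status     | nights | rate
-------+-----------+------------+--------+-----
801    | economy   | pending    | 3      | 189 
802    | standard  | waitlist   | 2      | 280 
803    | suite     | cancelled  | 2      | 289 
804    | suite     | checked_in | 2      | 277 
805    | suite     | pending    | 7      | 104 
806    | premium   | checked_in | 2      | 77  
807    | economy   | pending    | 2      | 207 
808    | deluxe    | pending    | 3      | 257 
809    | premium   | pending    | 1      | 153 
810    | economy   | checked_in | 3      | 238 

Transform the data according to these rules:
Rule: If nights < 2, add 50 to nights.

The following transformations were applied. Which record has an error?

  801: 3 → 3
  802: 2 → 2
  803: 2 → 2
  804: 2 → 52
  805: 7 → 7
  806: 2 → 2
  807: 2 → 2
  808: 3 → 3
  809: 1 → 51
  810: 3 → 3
Record 804 has an error. The correct transformed value should be 2, not 52.

Step 1: Check each record against the rule
Step 2: Record 804 has nights = 2
Step 3: Since 2 >= 2, the bonus should not have been applied
Step 4: Correct value = 2, but claimed value = 52
Conclusion: Record 804 has the error.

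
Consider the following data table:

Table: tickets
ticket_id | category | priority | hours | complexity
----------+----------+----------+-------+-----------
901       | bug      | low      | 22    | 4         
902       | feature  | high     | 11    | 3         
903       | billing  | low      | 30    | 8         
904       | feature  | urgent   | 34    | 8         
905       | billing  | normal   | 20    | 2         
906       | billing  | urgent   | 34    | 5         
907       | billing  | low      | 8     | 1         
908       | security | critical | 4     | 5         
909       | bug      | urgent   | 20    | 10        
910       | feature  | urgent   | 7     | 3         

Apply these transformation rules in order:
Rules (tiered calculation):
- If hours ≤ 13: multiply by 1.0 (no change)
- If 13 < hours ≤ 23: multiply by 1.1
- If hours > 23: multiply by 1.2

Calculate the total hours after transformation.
215.8

Step 1: Tier 1 (hours ≤ 13): 4 records, sum = 30 × 1.0 = 30.0
Step 2: Tier 2 (13 < hours ≤ 23): 3 records, sum = 62 × 1.1 = 68.2
Step 3: Tier 3 (hours > 23): 3 records, sum = 98 × 1.2 = 117.6
Step 4: Final sum = 30.0 + 68.2 + 117.6 = 215.8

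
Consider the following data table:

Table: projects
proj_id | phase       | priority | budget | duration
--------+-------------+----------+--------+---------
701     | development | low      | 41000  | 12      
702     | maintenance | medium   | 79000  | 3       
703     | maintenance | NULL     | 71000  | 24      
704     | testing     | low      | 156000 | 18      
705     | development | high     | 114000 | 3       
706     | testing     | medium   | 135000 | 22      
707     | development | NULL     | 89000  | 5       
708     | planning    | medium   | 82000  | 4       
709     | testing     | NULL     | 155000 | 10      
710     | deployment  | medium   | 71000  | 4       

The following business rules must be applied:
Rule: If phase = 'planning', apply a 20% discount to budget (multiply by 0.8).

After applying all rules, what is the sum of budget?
976600.0

Step 1: Records with phase = 'planning' have total budget = 82000
Step 2: Apply multiplier: 82000 × 0.8 = 65600.0
Step 3: Other records total: 911000
Step 4: Final sum = 65600.0 + 911000 = 976600.0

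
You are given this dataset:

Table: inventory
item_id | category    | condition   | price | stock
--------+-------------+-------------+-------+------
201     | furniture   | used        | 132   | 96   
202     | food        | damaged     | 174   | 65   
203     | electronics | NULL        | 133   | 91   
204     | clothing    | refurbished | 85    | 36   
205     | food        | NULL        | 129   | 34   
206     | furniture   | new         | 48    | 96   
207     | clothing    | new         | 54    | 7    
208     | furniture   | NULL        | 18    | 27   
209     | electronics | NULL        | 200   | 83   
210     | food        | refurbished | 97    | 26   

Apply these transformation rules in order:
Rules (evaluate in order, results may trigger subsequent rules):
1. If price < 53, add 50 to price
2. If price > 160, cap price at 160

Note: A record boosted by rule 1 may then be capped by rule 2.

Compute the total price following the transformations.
1116

Step 1: Apply rule 1 to records with price < 53
  - 2 records get bonus of 50
  - Of these, 0 records then exceed 160 and get capped
Step 2: Apply rule 2 to records with price > 160
  - 2 records (original) are capped
Step 3: Calculate final sum = 1116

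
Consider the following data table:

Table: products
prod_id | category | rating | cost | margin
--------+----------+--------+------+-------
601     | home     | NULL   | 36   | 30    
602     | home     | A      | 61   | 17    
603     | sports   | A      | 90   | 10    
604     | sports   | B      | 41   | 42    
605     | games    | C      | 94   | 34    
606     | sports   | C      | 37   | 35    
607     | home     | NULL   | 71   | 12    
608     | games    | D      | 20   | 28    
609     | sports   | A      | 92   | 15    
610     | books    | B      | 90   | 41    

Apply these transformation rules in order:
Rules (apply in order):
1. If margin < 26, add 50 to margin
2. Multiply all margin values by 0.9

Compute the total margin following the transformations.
417.6

Step 1: Apply Rule 1 - Add 50 to records with margin < 26
  - 4 records affected: 54 + (4 × 50) = 254
  - Unaffected records: 210
  - Sum after Rule 1: 464
Step 2: Apply Rule 2 - Multiply all by 0.9
  - 464 × 0.9 = 417.6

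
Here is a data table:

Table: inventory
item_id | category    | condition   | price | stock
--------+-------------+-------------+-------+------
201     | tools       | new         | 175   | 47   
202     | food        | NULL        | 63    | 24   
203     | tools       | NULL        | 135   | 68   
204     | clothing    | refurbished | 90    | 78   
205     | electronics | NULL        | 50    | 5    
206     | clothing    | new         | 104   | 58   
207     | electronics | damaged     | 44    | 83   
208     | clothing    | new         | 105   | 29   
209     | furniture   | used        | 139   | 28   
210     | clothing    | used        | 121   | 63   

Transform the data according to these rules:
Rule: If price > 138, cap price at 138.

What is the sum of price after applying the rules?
988

Step 1: 2 records have price > 138
Step 2: These records originally summed to 314
Step 3: After capping: 2 × 138 = 276
Step 4: Unaffected records sum: 712
Step 5: Final sum = 276 + 712 = 988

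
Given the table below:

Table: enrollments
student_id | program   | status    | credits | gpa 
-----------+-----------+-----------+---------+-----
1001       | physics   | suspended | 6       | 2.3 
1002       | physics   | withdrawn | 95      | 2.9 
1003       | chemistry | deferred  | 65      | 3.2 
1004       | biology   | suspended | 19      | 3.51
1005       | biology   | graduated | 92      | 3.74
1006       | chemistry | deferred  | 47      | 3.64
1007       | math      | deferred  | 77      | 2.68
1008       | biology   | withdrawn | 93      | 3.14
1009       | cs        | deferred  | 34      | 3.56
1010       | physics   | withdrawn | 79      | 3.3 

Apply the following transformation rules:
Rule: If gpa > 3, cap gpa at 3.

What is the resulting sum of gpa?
28.88

Step 1: 7 records have gpa > 3
Step 2: These records originally summed to 24.09
Step 3: After capping: 7 × 3 = 21
Step 4: Unaffected records sum: 7.88
Step 5: Final sum = 21 + 7.88 = 28.88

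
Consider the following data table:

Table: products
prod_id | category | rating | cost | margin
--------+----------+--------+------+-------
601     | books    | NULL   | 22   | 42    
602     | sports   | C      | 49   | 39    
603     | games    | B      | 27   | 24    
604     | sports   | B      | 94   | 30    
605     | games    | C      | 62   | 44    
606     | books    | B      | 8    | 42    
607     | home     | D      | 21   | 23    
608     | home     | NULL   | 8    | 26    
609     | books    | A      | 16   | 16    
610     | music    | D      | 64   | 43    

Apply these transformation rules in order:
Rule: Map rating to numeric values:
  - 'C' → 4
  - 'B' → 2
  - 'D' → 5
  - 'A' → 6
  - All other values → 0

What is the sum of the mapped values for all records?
30

Step 1: Apply mapping to each record
Step 2: Count by status:
  'C': 2 records × 4 = 8
  'B': 3 records × 2 = 6
  'D': 2 records × 5 = 10
  'A': 1 records × 6 = 6
Step 3: Sum all mapped values = 30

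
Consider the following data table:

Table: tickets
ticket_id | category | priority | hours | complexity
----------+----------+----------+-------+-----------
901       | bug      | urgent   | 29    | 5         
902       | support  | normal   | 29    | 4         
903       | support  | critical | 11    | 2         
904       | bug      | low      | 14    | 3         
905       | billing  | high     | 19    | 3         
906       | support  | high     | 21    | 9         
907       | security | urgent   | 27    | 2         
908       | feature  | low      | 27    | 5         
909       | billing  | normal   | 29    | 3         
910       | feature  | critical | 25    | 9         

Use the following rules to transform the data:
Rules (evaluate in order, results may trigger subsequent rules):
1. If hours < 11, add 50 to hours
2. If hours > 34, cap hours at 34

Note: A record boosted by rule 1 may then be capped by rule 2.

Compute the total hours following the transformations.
231

Step 1: Apply rule 1 to records with hours < 11
  - 0 records get bonus of 50
  - Of these, 0 records then exceed 34 and get capped
Step 2: Apply rule 2 to records with hours > 34
  - 0 records (original) are capped
Step 3: Calculate final sum = 231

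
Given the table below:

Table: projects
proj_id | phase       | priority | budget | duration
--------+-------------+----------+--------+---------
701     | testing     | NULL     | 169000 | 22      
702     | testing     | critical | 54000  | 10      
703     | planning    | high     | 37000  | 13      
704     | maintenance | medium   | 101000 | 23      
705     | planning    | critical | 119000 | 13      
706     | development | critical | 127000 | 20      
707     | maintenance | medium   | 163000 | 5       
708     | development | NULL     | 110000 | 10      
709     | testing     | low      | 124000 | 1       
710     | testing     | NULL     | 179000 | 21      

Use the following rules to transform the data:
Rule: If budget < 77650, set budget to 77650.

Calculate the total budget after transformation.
1247300

Step 1: 2 records have budget < 77650
Step 2: These records originally summed to 91000
Step 3: After setting to minimum: 2 × 77650 = 155300
Step 4: Unaffected records sum: 1092000
Step 5: Final sum = 155300 + 1092000 = 1247300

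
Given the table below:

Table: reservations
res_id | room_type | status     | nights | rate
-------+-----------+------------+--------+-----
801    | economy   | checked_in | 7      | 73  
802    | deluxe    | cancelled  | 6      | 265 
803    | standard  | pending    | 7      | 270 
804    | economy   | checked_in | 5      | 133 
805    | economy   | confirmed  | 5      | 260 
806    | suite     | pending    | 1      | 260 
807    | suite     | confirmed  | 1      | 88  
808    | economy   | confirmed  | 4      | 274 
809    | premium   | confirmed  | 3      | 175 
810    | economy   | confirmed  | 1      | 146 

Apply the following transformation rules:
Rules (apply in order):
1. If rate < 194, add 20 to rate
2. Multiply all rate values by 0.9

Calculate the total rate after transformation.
1839.6

Step 1: Apply Rule 1 - Add 20 to records with rate < 194
  - 5 records affected: 615 + (5 × 20) = 715
  - Unaffected records: 1329
  - Sum after Rule 1: 2044
Step 2: Apply Rule 2 - Multiply all by 0.9
  - 2044 × 0.9 = 1839.6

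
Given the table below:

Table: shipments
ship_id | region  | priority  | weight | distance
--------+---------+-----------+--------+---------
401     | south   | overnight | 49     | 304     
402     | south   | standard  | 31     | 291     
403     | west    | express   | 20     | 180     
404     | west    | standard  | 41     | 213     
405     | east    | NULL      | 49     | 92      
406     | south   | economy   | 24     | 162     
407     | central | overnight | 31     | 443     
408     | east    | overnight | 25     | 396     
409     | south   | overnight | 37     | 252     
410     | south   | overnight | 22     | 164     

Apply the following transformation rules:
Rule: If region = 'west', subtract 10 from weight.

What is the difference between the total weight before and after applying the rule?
20

Step 1: Original sum of weight = 329
Step 2: 2 records have region = 'west'
Step 3: Each affected record changes by -10
Step 4: Total change = 2 × -10 = -20
Step 5: New sum = 329 + -20 = 309
Step 6: Difference = |309 - 329| = 20
        (Sum decreased by 20)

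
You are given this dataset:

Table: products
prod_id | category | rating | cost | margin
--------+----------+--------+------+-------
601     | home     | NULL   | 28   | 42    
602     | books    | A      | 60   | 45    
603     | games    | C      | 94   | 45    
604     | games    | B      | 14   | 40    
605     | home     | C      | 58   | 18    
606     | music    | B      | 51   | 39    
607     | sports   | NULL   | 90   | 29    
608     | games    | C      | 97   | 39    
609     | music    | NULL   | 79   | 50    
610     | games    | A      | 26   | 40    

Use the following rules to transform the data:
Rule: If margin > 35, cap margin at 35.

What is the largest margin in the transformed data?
35

Step 1: Original maximum margin = 50
Step 2: Apply cap at 35
Step 3: 8 records had margin > 35 and were capped
Step 4: Maximum after transformation = 35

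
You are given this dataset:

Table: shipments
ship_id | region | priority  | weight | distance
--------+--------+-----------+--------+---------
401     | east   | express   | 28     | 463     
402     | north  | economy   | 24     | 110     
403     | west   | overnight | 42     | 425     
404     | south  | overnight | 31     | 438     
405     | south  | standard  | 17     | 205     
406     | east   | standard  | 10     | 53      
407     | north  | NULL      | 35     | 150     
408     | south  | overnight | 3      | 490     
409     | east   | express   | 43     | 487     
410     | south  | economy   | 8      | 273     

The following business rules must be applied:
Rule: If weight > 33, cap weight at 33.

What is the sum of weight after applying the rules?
220

Step 1: 3 records have weight > 33
Step 2: These records originally summed to 120
Step 3: After capping: 3 × 33 = 99
Step 4: Unaffected records sum: 121
Step 5: Final sum = 99 + 121 = 220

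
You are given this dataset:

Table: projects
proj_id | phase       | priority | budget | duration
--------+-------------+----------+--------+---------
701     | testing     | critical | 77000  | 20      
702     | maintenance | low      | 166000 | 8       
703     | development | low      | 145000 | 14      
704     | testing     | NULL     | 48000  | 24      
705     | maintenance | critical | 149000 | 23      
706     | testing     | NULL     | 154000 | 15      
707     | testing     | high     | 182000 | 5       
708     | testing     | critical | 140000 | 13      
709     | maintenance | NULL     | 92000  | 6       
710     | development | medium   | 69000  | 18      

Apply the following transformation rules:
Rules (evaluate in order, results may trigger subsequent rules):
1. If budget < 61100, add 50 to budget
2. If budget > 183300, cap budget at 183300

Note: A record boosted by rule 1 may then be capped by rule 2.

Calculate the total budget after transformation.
1222050

Step 1: Apply rule 1 to records with budget < 61100
  - 1 records get bonus of 50
  - Of these, 0 records then exceed 183300 and get capped
Step 2: Apply rule 2 to records with budget > 183300
  - 0 records (original) are capped
Step 3: Calculate final sum = 1222050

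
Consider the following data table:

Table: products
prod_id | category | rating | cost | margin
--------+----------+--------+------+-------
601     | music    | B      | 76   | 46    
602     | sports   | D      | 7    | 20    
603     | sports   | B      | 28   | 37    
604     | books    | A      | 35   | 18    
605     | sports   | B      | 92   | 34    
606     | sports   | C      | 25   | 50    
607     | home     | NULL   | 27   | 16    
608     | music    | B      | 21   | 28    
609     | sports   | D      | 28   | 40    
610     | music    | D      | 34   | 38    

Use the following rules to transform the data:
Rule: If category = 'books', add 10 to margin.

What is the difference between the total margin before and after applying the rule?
10

Step 1: Original sum of margin = 327
Step 2: 1 records have category = 'books'
Step 3: Each affected record changes by 10
Step 4: Total change = 1 × 10 = 10
Step 5: New sum = 327 + 10 = 337
Step 6: Difference = |337 - 327| = 10
        (Sum increased by 10)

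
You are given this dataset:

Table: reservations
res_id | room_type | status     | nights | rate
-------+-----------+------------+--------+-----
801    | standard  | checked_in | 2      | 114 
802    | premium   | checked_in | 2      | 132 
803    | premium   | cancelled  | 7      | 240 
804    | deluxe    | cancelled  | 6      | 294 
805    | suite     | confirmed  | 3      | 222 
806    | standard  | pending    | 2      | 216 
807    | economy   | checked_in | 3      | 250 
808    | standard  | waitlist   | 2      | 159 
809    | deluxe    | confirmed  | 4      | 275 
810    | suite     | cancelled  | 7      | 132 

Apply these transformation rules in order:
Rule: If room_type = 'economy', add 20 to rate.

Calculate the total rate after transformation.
2054

Step 1: Count records where room_type = 'economy': 1
Step 2: Total bonus added: 1 × 20 = 20
Step 3: Original sum of rate: 2034
Step 4: Final sum = 2034 + 20 = 2054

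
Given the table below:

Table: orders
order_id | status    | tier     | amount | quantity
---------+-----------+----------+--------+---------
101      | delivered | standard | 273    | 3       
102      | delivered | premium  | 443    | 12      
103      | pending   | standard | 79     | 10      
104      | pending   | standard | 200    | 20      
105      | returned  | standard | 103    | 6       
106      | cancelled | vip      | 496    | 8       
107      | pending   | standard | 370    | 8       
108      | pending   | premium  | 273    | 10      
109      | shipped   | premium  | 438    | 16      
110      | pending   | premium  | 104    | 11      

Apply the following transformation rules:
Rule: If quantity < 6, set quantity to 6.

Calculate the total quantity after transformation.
107

Step 1: 1 records have quantity < 6
Step 2: These records originally summed to 3
Step 3: After setting to minimum: 1 × 6 = 6
Step 4: Unaffected records sum: 101
Step 5: Final sum = 6 + 101 = 107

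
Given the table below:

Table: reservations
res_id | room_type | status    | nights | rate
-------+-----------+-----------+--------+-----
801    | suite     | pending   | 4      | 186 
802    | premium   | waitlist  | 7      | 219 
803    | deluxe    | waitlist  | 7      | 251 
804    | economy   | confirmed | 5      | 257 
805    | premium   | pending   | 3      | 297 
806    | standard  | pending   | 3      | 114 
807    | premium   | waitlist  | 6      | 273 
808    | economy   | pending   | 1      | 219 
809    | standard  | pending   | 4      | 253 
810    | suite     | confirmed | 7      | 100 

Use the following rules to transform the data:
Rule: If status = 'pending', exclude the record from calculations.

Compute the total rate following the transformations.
1100

Step 1: Identify records where status = 'pending'
Step 2: The excluded records sum to 1069
Step 3: Original total rate = 2169
Step 4: Remaining total = 2169 - 1069 = 1100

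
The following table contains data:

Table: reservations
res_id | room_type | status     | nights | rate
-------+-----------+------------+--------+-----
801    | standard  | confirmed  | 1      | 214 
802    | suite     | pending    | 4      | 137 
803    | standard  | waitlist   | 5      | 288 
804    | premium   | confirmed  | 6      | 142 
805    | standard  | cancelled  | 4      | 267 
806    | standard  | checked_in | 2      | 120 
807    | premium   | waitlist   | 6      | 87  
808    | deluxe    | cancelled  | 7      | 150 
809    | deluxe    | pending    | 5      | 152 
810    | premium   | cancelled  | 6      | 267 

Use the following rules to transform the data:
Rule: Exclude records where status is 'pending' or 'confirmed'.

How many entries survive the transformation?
6

Step 1: Count records to exclude
  - 2 (pending) + 2 (confirmed) = 4 records
Step 2: Total records: 10
Step 3: Remaining = 10 - 4 = 6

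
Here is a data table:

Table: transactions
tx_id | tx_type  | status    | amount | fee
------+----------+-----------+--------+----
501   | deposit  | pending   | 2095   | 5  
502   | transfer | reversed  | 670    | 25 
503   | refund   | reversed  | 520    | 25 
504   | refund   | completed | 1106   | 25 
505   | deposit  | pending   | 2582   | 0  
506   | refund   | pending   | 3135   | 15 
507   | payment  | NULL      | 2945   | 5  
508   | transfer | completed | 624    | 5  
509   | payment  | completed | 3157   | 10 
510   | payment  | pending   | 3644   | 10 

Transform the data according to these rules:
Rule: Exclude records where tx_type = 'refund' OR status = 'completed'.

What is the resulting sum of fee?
45

Step 1: Find records where tx_type = 'refund' OR status = 'completed'
Step 2: 5 records match, summing to 80
Step 3: Original sum: 125
Step 4: Remaining sum = 125 - 80 = 45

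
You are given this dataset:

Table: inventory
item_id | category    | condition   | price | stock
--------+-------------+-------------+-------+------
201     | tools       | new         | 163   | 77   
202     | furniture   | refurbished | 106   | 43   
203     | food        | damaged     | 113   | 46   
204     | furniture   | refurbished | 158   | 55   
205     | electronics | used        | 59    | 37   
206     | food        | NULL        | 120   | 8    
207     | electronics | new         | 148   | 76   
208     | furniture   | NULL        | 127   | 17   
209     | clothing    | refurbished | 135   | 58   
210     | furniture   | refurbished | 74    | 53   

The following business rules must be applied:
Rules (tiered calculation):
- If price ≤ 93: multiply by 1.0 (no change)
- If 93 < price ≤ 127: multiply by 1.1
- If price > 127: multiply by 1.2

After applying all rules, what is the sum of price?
1370.4

Step 1: Tier 1 (price ≤ 93): 2 records, sum = 133 × 1.0 = 133.0
Step 2: Tier 2 (93 < price ≤ 127): 4 records, sum = 466 × 1.1 = 512.6
Step 3: Tier 3 (price > 127): 4 records, sum = 604 × 1.2 = 724.8
Step 4: Final sum = 133.0 + 512.6 + 724.8 = 1370.4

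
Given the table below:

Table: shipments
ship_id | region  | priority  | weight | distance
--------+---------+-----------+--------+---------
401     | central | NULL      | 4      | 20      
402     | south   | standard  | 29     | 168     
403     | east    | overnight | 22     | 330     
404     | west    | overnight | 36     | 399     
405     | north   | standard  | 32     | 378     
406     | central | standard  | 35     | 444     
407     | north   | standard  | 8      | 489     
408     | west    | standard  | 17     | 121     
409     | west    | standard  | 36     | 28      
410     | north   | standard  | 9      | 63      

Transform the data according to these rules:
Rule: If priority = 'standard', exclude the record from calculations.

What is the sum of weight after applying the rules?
62

Step 1: Identify records where priority = 'standard'
Step 2: The excluded records sum to 166
Step 3: Original total weight = 228
Step 4: Remaining total = 228 - 166 = 62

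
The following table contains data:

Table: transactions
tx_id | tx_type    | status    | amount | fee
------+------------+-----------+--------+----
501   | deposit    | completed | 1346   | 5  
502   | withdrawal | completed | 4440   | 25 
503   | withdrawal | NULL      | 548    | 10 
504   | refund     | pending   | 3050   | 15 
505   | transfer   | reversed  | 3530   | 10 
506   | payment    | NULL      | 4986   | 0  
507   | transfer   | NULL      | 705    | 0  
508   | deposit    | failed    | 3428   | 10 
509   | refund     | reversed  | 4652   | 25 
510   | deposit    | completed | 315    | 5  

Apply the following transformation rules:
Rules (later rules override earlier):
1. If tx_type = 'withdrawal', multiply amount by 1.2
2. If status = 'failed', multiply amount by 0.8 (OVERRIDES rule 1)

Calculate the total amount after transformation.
27312.0

Step 1: Rule 2 takes priority for records with status = 'failed'
  - 1 records: 3428 × 0.8 = 2742.4
Step 2: Rule 1 applies to remaining records with tx_type = 'withdrawal'
  - 2 records: 4988 × 1.2 = 5985.6
Step 3: Other records unchanged: 18584
Step 4: Final sum = 2742.4 + 5985.6 + 18584 = 27312.0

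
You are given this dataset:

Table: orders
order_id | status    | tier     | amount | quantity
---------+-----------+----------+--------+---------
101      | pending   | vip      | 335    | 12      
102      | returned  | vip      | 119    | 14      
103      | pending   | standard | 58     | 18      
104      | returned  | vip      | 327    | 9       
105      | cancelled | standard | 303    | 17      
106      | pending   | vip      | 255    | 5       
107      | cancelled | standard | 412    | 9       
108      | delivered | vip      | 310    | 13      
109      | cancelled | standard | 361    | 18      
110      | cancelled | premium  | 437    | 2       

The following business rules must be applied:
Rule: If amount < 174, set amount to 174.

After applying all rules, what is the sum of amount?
3088

Step 1: 2 records have amount < 174
Step 2: These records originally summed to 177
Step 3: After setting to minimum: 2 × 174 = 348
Step 4: Unaffected records sum: 2740
Step 5: Final sum = 348 + 2740 = 3088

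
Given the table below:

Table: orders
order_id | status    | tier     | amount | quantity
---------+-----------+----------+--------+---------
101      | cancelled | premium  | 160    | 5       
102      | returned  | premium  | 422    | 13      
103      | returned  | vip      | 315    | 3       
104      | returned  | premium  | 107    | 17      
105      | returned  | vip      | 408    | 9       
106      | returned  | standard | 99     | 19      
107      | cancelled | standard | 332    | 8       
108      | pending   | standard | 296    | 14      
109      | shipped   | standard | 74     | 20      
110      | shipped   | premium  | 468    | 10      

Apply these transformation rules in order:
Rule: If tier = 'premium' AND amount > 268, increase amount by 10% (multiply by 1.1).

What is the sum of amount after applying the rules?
2770.0

Step 1: Find records where tier = 'premium' AND amount > 268
Step 2: 2 records match, summing to 890
Step 3: After multiplier: 890 × 1.1 = 979.0
Step 4: Unaffected records sum: 1791
Step 5: Final sum = 979.0 + 1791 = 2770.0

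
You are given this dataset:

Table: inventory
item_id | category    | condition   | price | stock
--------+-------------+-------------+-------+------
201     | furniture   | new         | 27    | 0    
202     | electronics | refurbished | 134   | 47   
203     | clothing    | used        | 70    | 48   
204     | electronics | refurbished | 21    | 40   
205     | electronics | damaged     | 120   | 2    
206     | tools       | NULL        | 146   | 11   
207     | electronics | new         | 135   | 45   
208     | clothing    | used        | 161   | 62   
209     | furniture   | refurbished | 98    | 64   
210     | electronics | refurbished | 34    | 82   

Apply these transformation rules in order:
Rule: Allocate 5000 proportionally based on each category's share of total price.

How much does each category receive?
clothing: 1220.93, electronics: 2346.72, furniture: 660.68, tools: 771.67

Step 1: Calculate total price = 946
Step 2: Calculate each category's proportion:
  clothing: 231/946 = 24.42% → 1220.93
  electronics: 444/946 = 46.93% → 2346.72
  furniture: 125/946 = 13.21% → 660.68
  tools: 146/946 = 15.43% → 771.67
Step 3: Verify: sum of allocations ≈ 5000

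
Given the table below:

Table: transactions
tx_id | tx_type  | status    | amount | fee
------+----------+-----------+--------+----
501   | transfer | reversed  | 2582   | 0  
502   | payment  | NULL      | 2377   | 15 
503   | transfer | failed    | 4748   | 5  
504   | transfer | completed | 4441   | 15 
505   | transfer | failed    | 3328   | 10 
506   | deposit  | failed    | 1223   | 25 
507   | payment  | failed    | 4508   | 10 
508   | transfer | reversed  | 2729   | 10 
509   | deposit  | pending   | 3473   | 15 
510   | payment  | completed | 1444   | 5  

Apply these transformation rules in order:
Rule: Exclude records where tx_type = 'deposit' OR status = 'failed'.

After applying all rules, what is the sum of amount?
13573

Step 1: Find records where tx_type = 'deposit' OR status = 'failed'
Step 2: 5 records match, summing to 17280
Step 3: Original sum: 30853
Step 4: Remaining sum = 30853 - 17280 = 13573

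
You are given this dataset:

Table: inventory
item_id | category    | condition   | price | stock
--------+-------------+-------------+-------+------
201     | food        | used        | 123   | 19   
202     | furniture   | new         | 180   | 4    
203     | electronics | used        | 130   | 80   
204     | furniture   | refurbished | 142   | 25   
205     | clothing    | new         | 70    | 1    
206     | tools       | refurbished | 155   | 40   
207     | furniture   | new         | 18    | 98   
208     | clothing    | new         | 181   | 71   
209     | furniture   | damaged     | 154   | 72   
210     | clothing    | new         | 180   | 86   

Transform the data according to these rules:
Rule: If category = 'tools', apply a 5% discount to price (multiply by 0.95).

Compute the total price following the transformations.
1325.25

Step 1: Records with category = 'tools' have total price = 155
Step 2: Apply multiplier: 155 × 0.95 = 147.25
Step 3: Other records total: 1178
Step 4: Final sum = 147.25 + 1178 = 1325.25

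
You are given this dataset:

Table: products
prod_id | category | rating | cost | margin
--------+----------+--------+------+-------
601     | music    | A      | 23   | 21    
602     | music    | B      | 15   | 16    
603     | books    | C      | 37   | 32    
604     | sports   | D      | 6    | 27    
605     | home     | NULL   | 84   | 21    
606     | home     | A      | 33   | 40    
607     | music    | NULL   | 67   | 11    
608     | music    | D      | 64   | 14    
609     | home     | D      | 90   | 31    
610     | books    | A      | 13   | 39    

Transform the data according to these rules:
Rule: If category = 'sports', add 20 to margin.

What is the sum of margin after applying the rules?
272

Step 1: Count records where category = 'sports': 1
Step 2: Total bonus added: 1 × 20 = 20
Step 3: Original sum of margin: 252
Step 4: Final sum = 252 + 20 = 272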